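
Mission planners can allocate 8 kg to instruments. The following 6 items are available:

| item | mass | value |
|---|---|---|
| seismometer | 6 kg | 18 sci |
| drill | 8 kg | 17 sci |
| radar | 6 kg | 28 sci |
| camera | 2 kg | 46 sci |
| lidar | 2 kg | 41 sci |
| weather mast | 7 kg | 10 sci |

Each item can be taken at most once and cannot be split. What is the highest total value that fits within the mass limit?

87 sci

Check high-value combinations within 8 kg:
- camera+lidar: mass 2+2=4, value 46+41=87
- radar+camera: mass 6+2=8, value 28+46=74
- radar+lidar: mass 6+2=8, value 28+41=69
- seismometer+camera: mass 6+2=8, value 18+46=64
Best: 87 sci.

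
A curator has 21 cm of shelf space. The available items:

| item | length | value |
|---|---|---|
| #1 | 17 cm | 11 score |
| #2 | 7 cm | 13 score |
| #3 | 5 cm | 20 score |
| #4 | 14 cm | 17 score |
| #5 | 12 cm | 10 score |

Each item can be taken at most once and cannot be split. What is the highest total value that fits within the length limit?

Check high-value combinations within 21 cm:
- #3+#4: length 5+14=19, value 20+17=37
- #2+#3: length 7+5=12, value 13+20=33
- #3+#5: length 5+12=17, value 20+10=30
Best: 37 score.

37 score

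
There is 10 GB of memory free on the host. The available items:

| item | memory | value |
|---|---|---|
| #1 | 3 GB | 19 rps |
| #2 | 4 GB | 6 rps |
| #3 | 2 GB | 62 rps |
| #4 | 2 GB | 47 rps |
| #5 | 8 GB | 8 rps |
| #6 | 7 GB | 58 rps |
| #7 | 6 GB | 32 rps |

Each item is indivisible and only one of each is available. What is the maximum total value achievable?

Check high-value combinations within 10 GB:
- #3+#4+#7: memory 2+2+6=10, value 62+47+32=141
- #1+#3+#4: memory 3+2+2=7, value 19+62+47=128
- #3+#6: memory 2+7=9, value 62+58=120
- #2+#3+#4: memory 4+2+2=8, value 6+62+47=115
- #3+#4: memory 2+2=4, value 62+47=109
Best: 141 rps.

141 rps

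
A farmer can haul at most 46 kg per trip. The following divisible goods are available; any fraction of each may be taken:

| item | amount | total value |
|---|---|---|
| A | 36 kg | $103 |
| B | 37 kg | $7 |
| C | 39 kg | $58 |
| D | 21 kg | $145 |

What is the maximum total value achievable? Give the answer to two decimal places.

216.53

Take in order of value per unit:
- D (145/21 per unit): all 21 → value 145, running total 145.00
- A (103/36 per unit): 25 of 36 → value 25×103/36 = 71.5278, running total 216.53
Total 216.53.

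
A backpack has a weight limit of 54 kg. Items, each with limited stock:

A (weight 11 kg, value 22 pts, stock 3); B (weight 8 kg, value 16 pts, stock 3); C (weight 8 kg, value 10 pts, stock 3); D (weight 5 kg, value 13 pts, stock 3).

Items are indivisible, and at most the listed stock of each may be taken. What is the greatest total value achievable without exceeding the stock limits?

Best selections within weight 54 and stock limits:
- 2×A + 2×B + 3×D: weight 53, value 115
- 3×A + 2×B + 1×D: weight 54, value 111
- 1×A + 3×B + 3×D: weight 50, value 109
Best: 115 pts.

115 pts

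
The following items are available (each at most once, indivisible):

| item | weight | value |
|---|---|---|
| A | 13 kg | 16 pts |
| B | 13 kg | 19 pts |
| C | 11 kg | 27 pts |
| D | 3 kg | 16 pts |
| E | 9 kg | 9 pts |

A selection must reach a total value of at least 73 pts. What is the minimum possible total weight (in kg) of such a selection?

40

Subsets with value ≥ 73, sorted by total weight:
- A+B+C+D: weight 40, value 78
- A+B+C+D+E: weight 49, value 87
Minimum weight: 40 kg.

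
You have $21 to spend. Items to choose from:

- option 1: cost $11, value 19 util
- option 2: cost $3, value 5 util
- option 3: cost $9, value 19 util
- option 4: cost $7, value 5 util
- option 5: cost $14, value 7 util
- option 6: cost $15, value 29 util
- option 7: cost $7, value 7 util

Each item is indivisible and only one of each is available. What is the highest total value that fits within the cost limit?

This is a 0/1 knapsack; check combinations near the capacity.
- option 1+option 3: cost 11+9=20, value 19+19=38
- option 2+option 6: cost 3+15=18, value 5+29=34
- option 2+option 3+option 7: cost 3+9+7=19, value 5+19+7=31
Best: 38 util.

38 util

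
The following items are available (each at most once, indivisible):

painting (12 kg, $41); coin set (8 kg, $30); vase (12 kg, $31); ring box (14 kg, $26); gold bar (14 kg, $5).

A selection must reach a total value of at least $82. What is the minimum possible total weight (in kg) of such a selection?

Subsets with value ≥ 82, sorted by total weight:
- painting+coin set+vase: weight 32, value 102
- painting+coin set+ring box: weight 34, value 97
- coin set+vase+ring box: weight 34, value 87
- painting+vase+ring box: weight 38, value 98
Minimum weight: 32 kg.

32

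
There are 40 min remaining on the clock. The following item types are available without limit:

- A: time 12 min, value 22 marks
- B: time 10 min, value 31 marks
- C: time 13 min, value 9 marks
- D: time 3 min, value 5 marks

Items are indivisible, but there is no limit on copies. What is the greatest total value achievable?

124 marks

Best value-per-unit is B at 31/10, and filling with it alone uses time 4×10=40. No mix of the others beats 4×31 = 124.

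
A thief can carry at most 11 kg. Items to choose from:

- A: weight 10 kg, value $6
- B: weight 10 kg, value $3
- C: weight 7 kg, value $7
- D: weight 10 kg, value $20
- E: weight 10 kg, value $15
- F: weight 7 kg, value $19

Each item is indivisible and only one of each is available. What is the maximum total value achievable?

This is a 0/1 knapsack; check combinations near the capacity.
- D: weight 10, value 20
- F: weight 7, value 19
- E: weight 10, value 15
- C: weight 7, value 7
Best: $20.

$20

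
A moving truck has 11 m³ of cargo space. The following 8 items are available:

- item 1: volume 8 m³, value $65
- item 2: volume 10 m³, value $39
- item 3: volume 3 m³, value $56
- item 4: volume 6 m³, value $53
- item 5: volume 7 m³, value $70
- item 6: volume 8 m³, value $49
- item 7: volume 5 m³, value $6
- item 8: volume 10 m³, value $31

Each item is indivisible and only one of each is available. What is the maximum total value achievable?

$126

This is a 0/1 knapsack; check combinations near the capacity.
- item 3+item 5: volume 3+7=10, value 56+70=126
- item 1+item 3: volume 8+3=11, value 65+56=121
- item 3+item 4: volume 3+6=9, value 56+53=109
Best: $126.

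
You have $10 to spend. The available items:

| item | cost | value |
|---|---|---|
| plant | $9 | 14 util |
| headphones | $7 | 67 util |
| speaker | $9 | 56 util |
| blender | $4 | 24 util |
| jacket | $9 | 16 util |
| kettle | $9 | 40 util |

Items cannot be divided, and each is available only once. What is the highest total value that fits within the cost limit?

Check high-value combinations within $10:
- headphones: cost 7, value 67
- speaker: cost 9, value 56
- kettle: cost 9, value 40
- blender: cost 4, value 24
Best: 67 util.

67 util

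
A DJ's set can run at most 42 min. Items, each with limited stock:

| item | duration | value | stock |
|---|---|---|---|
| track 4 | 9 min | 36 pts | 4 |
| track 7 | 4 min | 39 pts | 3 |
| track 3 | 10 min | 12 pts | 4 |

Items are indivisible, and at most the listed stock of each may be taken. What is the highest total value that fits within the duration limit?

225 pts

Top feasible selections:
- 3×track 4 + 3×track 7: duration 39, value 225
- 2×track 4 + 3×track 7 + 1×track 3: duration 40, value 201
- 2×track 4 + 3×track 7: duration 30, value 189
Best: 225 pts.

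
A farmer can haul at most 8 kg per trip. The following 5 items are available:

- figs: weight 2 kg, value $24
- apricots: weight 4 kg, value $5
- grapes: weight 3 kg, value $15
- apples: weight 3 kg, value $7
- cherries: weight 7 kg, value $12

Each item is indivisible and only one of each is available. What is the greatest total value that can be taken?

This is a 0/1 knapsack; check combinations near the capacity.
- figs+grapes+apples: weight 2+3+3=8, value 24+15+7=46
- figs+grapes: weight 2+3=5, value 24+15=39
- figs+apples: weight 2+3=5, value 24+7=31
- figs+apricots: weight 2+4=6, value 24+5=29
- figs: weight 2, value 24
Best: $46.

$46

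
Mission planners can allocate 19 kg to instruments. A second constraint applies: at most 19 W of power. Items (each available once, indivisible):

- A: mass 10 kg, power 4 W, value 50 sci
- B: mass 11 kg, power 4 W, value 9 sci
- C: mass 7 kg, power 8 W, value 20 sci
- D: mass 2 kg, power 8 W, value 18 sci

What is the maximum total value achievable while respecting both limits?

70 sci

Feasible sets respecting both limits:
- A+C: mass 17, power 12, value 70
- A+D: mass 12, power 12, value 68
- A: mass 10, power 4, value 50
- C+D: mass 9, power 16, value 38
Best: 70 sci.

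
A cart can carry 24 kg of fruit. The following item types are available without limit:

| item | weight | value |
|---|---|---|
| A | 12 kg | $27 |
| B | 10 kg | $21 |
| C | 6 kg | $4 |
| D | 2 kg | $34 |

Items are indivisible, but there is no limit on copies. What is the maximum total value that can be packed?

$408

Best value-per-unit is D at 34/2, and filling with it alone uses weight 12×2=24. No mix of the others beats 12×34 = 408.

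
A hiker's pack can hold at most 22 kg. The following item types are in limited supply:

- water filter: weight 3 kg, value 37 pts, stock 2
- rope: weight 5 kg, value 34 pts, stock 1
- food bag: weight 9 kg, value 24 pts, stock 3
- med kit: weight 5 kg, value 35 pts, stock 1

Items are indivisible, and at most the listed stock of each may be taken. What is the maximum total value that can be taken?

143 pts

Best selections within weight 22 and stock limits:
- 2×water filter + 1×rope + 1×med kit: weight 16, value 143
- 2×water filter + 1×food bag + 1×med kit: weight 20, value 133
- 2×water filter + 1×rope + 1×food bag: weight 20, value 132
Best: 143 pts.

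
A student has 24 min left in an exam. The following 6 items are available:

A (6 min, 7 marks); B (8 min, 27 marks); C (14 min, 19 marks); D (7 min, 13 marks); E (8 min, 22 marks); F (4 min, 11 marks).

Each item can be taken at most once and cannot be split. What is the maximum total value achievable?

62 marks

Check high-value combinations within 24 min:
- B+D+E: time 8+7+8=23, value 27+13+22=62
- B+E+F: time 8+8+4=20, value 27+22+11=60
- A+B+E: time 6+8+8=22, value 7+27+22=56
- B+D+F: time 8+7+4=19, value 27+13+11=51
- B+E: time 8+8=16, value 27+22=49
Best: 62 marks.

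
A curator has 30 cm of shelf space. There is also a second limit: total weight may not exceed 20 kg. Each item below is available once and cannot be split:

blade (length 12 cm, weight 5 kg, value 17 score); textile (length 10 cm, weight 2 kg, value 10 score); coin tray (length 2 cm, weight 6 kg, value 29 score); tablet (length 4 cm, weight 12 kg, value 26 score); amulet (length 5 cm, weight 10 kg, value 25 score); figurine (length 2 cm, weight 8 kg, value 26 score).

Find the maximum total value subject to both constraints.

Feasible sets respecting both limits:
- blade+coin tray+figurine: length 16, weight 19, value 72
- textile+coin tray+tablet: length 16, weight 20, value 65
- textile+coin tray+figurine: length 14, weight 16, value 65
Best: 72 score.

72 score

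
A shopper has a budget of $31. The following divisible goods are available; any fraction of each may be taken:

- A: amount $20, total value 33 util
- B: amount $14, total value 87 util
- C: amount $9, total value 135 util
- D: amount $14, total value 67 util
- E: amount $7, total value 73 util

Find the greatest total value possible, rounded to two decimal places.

Take in order of value per unit:
- C (135/9 per unit): all 9 → value 135, running total 135.00
- E (73/7 per unit): all 7 → value 73, running total 208.00
- B (87/14 per unit): all 14 → value 87, running total 295.00
- D (67/14 per unit): 1 of 14 → value 1×67/14 = 4.7857, running total 299.79
Total 299.79.

299.79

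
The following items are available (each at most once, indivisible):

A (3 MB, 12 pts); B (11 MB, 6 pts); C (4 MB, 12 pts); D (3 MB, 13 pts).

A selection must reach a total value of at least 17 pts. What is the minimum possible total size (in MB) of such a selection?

6

Subsets with value ≥ 17, sorted by total size:
- A+D: size 6, value 25
- C+D: size 7, value 25
Minimum size: 6 MB.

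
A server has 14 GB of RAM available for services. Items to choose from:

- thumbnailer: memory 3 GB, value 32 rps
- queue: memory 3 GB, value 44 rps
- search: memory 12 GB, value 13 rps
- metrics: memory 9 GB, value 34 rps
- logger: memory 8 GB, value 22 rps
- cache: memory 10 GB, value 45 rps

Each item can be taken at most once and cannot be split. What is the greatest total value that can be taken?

Check high-value combinations within 14 GB:
- thumbnailer+queue+logger: memory 3+3+8=14, value 32+44+22=98
- queue+cache: memory 3+10=13, value 44+45=89
- queue+metrics: memory 3+9=12, value 44+34=78
- thumbnailer+cache: memory 3+10=13, value 32+45=77
- thumbnailer+queue: memory 3+3=6, value 32+44=76
Best: 98 rps.

98 rps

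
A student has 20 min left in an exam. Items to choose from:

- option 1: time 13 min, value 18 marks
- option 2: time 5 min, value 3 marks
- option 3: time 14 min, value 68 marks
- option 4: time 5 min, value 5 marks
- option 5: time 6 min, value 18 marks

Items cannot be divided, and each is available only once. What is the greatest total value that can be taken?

This is a 0/1 knapsack; check combinations near the capacity.
- option 3+option 5: time 14+6=20, value 68+18=86
- option 3+option 4: time 14+5=19, value 68+5=73
- option 2+option 3: time 5+14=19, value 3+68=71
- option 3: time 14, value 68
Best: 86 marks.

86 marks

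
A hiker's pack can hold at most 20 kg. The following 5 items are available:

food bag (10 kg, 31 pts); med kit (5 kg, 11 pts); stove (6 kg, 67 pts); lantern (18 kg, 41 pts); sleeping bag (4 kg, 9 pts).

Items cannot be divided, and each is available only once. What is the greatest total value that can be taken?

107 pts

Check high-value combinations within 20 kg:
- food bag+stove+sleeping bag: weight 10+6+4=20, value 31+67+9=107
- food bag+stove: weight 10+6=16, value 31+67=98
- med kit+stove+sleeping bag: weight 5+6+4=15, value 11+67+9=87
- med kit+stove: weight 5+6=11, value 11+67=78
- stove+sleeping bag: weight 6+4=10, value 67+9=76
Best: 107 pts.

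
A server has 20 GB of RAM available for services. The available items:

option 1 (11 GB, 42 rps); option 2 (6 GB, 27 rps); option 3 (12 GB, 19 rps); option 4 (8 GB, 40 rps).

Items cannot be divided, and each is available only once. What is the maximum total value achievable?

Check high-value combinations within 20 GB:
- option 1+option 4: memory 11+8=19, value 42+40=82
- option 1+option 2: memory 11+6=17, value 42+27=69
- option 2+option 4: memory 6+8=14, value 27+40=67
Best: 82 rps.

82 rps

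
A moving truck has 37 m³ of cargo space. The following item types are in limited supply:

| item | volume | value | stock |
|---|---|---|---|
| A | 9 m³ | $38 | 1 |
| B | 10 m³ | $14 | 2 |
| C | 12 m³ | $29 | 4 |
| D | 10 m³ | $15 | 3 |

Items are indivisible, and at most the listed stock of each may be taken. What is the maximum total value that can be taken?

Best selections within volume 37 and stock limits:
- 1×A + 2×C: volume 33, value 96
- 3×C: volume 36, value 87
- 1×A + 1×C + 1×D: volume 31, value 82
- 1×A + 1×B + 1×C: volume 31, value 81
Best: $96.

$96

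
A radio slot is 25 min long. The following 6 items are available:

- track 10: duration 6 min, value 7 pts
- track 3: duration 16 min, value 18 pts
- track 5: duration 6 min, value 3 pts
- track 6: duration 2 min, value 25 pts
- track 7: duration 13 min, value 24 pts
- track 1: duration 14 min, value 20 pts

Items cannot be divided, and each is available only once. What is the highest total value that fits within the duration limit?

56 pts

Check high-value combinations within 25 min:
- track 10+track 6+track 7: duration 6+2+13=21, value 7+25+24=56
- track 5+track 6+track 7: duration 6+2+13=21, value 3+25+24=52
- track 10+track 6+track 1: duration 6+2+14=22, value 7+25+20=52
Best: 56 pts.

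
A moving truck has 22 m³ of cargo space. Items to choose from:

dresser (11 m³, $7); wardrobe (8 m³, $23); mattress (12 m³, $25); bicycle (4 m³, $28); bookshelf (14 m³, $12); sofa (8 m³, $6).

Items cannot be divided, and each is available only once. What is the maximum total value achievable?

Check high-value combinations within 22 m³:
- wardrobe+bicycle+sofa: volume 8+4+8=20, value 23+28+6=57
- mattress+bicycle: volume 12+4=16, value 25+28=53
- wardrobe+bicycle: volume 8+4=12, value 23+28=51
- wardrobe+mattress: volume 8+12=20, value 23+25=48
Best: $57.

$57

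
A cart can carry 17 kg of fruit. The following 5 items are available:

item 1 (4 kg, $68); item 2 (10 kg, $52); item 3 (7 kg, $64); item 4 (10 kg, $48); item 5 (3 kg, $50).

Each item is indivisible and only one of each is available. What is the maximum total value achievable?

Check high-value combinations within 17 kg:
- item 1+item 3+item 5: weight 4+7+3=14, value 68+64+50=182
- item 1+item 2+item 5: weight 4+10+3=17, value 68+52+50=170
- item 1+item 4+item 5: weight 4+10+3=17, value 68+48+50=166
- item 1+item 3: weight 4+7=11, value 68+64=132
- item 1+item 2: weight 4+10=14, value 68+52=120
Best: $182.

$182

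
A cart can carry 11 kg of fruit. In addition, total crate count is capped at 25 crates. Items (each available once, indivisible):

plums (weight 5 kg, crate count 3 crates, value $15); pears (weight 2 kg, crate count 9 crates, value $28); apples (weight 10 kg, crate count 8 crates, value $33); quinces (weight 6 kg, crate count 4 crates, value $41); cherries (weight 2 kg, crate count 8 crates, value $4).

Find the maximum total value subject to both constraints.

$73

Feasible sets respecting both limits:
- pears+quinces+cherries: weight 10, crate count 21, value 73
- pears+quinces: weight 8, crate count 13, value 69
- plums+quinces: weight 11, crate count 7, value 56
- plums+pears+cherries: weight 9, crate count 20, value 47
Best: $73.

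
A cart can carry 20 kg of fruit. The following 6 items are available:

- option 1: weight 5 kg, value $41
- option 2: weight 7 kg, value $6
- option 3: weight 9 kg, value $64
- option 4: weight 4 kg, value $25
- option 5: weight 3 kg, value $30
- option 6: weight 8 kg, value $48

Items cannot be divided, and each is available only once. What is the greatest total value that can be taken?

$144

This is a 0/1 knapsack; check combinations near the capacity.
- option 1+option 4+option 5+option 6: weight 5+4+3+8=20, value 41+25+30+48=144
- option 3+option 5+option 6: weight 9+3+8=20, value 64+30+48=142
- option 1+option 3+option 5: weight 5+9+3=17, value 41+64+30=135
Best: $144.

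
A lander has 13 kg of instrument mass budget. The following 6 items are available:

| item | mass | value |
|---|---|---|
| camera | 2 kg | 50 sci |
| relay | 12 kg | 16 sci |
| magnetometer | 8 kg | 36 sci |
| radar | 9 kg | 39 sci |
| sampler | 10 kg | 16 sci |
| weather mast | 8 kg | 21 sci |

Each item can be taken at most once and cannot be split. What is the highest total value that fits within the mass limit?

89 sci

Check high-value combinations within 13 kg:
- camera+radar: mass 2+9=11, value 50+39=89
- camera+magnetometer: mass 2+8=10, value 50+36=86
- camera+weather mast: mass 2+8=10, value 50+21=71
Best: 89 sci.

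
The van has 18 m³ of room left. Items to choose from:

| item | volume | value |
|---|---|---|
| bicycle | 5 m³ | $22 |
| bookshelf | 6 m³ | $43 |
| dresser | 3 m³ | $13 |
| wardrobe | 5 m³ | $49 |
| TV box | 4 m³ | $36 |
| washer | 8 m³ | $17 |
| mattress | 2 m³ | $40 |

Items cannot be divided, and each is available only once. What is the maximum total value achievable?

$168

Check high-value combinations within 18 m³:
- bookshelf+wardrobe+TV box+mattress: volume 6+5+4+2=17, value 43+49+36+40=168
- bicycle+bookshelf+wardrobe+mattress: volume 5+6+5+2=18, value 22+43+49+40=154
- bicycle+wardrobe+TV box+mattress: volume 5+5+4+2=16, value 22+49+36+40=147
Best: $168.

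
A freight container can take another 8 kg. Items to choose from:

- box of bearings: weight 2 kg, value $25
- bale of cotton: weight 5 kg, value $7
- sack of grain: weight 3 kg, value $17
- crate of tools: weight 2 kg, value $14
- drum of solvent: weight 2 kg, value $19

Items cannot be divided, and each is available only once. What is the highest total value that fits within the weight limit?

Check high-value combinations within 8 kg:
- box of bearings+sack of grain+drum of solvent: weight 2+3+2=7, value 25+17+19=61
- box of bearings+crate of tools+drum of solvent: weight 2+2+2=6, value 25+14+19=58
- box of bearings+sack of grain+crate of tools: weight 2+3+2=7, value 25+17+14=56
Best: $61.

$61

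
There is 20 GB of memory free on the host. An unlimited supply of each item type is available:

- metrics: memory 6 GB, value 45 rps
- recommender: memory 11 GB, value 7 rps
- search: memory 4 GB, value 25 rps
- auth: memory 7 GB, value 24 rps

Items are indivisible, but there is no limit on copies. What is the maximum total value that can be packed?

140 rps

Best value-per-unit is metrics at 45/6; filling with it alone gives 3×45 = 135.
Optimal mix: 2×metrics + 2×search → memory 20, value 140.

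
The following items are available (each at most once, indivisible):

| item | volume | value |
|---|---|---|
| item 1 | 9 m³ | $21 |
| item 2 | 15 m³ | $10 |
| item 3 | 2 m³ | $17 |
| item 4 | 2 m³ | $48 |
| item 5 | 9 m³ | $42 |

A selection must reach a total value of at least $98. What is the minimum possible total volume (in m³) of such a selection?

13

Subsets with value ≥ 98, sorted by total volume:
- item 3+item 4+item 5: volume 13, value 107
- item 1+item 4+item 5: volume 20, value 111
- item 1+item 3+item 4+item 5: volume 22, value 128
- item 2+item 4+item 5: volume 26, value 100
Minimum volume: 13 m³.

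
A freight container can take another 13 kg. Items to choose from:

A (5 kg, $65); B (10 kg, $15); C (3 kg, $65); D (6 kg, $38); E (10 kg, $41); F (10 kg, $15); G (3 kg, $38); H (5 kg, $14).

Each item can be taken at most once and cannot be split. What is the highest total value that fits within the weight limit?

Check high-value combinations within 13 kg:
- A+C+G: weight 5+3+3=11, value 65+65+38=168
- A+C+H: weight 5+3+5=13, value 65+65+14=144
- C+D+G: weight 3+6+3=12, value 65+38+38=141
- A+C: weight 5+3=8, value 65+65=130
- C+G+H: weight 3+3+5=11, value 65+38+14=117
Best: $168.

$168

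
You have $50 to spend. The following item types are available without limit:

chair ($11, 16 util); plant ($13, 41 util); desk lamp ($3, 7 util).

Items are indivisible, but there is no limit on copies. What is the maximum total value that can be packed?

144 util

Best value-per-unit is plant at 41/13; filling with it alone gives 3×41 = 123.
Optimal mix: 3×plant + 3×desk lamp → cost 48, value 144.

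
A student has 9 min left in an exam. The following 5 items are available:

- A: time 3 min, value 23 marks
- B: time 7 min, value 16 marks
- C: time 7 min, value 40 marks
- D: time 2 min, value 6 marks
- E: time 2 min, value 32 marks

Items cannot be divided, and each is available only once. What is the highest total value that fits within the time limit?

Check high-value combinations within 9 min:
- C+E: time 7+2=9, value 40+32=72
- A+D+E: time 3+2+2=7, value 23+6+32=61
- A+E: time 3+2=5, value 23+32=55
- B+E: time 7+2=9, value 16+32=48
Best: 72 marks.

72 marks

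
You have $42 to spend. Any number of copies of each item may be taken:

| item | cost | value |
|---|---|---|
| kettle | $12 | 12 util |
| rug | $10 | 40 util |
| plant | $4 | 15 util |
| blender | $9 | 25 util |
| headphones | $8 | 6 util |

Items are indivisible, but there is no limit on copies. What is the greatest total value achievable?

165 util

Best value-per-unit is rug at 40/10; filling with it alone gives 4×40 = 160.
Optimal mix: 3×rug + 3×plant → cost 42, value 165.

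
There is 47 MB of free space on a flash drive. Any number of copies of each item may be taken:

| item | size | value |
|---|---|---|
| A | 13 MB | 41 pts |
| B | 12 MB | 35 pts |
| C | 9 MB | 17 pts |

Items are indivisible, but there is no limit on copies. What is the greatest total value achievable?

134 pts

Best value-per-unit is A at 41/13; filling with it alone gives 3×41 = 123.
Optimal mix: 2×A + 1×B + 1×C → size 47, value 134.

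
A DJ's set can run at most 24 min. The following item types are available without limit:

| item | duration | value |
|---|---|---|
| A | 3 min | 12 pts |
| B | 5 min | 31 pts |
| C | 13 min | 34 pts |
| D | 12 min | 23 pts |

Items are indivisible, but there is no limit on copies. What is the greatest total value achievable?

136 pts

Best value-per-unit is B at 31/5; filling with it alone gives 4×31 = 124.
Optimal mix: 1×A + 4×B → duration 23, value 136.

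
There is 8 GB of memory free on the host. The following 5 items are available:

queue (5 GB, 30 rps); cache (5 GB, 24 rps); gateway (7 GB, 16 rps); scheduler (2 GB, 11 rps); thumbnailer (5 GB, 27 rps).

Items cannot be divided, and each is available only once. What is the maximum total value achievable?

Check high-value combinations within 8 GB:
- queue+scheduler: memory 5+2=7, value 30+11=41
- scheduler+thumbnailer: memory 2+5=7, value 11+27=38
- cache+scheduler: memory 5+2=7, value 24+11=35
- queue: memory 5, value 30
Best: 41 rps.

41 rps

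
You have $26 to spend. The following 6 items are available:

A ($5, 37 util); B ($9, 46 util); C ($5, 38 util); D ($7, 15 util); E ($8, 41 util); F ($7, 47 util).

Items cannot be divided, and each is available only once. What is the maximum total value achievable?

Check high-value combinations within $26:
- A+B+C+F: cost 5+9+5+7=26, value 37+46+38+47=168
- A+C+E+F: cost 5+5+8+7=25, value 37+38+41+47=163
- A+C+D+F: cost 5+5+7+7=24, value 37+38+15+47=137
Best: 168 util.

168 util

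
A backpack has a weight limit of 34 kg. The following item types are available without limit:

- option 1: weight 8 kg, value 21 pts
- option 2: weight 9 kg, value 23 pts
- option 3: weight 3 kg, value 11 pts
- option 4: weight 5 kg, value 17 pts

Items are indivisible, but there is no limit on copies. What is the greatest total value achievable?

122 pts

Best value-per-unit is option 3 at 11/3; filling with it alone gives 11×11 = 121.
Optimal mix: 8×option 3 + 2×option 4 → weight 34, value 122.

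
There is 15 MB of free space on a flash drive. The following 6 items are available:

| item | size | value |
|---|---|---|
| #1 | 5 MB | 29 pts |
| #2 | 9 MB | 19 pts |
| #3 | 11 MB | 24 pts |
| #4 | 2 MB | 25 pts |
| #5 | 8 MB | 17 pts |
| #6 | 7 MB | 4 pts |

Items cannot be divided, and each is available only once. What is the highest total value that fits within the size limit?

Check high-value combinations within 15 MB:
- #1+#4+#5: size 5+2+8=15, value 29+25+17=71
- #1+#4+#6: size 5+2+7=14, value 29+25+4=58
- #1+#4: size 5+2=7, value 29+25=54
- #3+#4: size 11+2=13, value 24+25=49
- #1+#2: size 5+9=14, value 29+19=48
Best: 71 pts.

71 pts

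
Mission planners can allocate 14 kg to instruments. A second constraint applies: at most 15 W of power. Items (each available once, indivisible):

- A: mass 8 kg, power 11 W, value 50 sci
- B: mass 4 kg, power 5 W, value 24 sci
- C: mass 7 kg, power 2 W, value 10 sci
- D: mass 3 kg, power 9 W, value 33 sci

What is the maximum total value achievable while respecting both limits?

57 sci

Feasible sets respecting both limits:
- B+D: mass 7, power 14, value 57
- A: mass 8, power 11, value 50
- C+D: mass 10, power 11, value 43
Best: 57 sci.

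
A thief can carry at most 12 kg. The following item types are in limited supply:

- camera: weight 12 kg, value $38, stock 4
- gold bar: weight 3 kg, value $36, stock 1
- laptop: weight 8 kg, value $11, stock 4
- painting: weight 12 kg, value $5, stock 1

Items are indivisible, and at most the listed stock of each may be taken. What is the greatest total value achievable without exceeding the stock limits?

Best selections within weight 12 and stock limits:
- 1×gold bar + 1×laptop: weight 11, value 47
- 1×camera: weight 12, value 38
Best: $47.

$47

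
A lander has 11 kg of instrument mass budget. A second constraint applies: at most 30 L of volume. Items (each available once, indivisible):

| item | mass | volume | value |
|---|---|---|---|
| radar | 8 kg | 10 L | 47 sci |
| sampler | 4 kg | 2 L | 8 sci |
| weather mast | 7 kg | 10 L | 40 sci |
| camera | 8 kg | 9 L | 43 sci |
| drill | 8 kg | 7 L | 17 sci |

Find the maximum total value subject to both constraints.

Feasible sets respecting both limits:
- sampler+weather mast: mass 11, volume 12, value 48
- radar: mass 8, volume 10, value 47
- camera: mass 8, volume 9, value 43
- weather mast: mass 7, volume 10, value 40
Best: 48 sci.

48 sci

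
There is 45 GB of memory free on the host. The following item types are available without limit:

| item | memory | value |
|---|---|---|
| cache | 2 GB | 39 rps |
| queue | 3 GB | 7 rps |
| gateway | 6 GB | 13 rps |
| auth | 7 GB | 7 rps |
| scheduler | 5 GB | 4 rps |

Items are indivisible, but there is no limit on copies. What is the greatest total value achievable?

Best value-per-unit is cache at 39/2, and filling with it alone uses memory 22×2=44. No mix of the others beats 22×39 = 858.

858 rps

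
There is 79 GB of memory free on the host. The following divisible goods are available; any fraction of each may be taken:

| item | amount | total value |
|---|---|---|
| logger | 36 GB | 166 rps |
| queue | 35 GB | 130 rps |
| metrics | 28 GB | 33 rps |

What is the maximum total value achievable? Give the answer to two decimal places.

Take in order of value per unit:
- logger (166/36 per unit): all 36 → value 166, running total 166.00
- queue (130/35 per unit): all 35 → value 130, running total 296.00
- metrics (33/28 per unit): 8 of 28 → value 8×33/28 = 9.4286, running total 305.43
Total 305.43.

305.43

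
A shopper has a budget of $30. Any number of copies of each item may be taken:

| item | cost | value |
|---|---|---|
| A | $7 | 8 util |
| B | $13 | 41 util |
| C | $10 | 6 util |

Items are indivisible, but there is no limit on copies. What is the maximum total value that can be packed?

82 util

Best value-per-unit is B at 41/13, and filling with it alone uses cost 2×13=26. No mix of the others beats 2×41 = 82.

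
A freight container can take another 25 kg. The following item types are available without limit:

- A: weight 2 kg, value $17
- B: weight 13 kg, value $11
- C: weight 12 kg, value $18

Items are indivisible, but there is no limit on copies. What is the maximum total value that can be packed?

Best value-per-unit is A at 17/2, and filling with it alone uses weight 12×2=24. No mix of the others beats 12×17 = 204.

$204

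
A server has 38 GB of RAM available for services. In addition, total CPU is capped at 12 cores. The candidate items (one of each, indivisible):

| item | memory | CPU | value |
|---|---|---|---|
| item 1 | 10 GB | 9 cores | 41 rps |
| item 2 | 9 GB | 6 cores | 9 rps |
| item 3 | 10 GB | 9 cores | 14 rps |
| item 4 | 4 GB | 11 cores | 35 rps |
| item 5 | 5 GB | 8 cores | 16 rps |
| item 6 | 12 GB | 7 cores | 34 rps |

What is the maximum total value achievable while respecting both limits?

Feasible sets respecting both limits:
- item 1: memory 10, CPU 9, value 41
- item 4: memory 4, CPU 11, value 35
- item 6: memory 12, CPU 7, value 34
Best: 41 rps.

41 rps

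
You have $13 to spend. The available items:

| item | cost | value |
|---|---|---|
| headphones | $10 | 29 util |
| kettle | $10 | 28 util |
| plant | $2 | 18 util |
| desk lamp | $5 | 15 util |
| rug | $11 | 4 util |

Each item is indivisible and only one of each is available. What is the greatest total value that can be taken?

Check high-value combinations within $13:
- headphones+plant: cost 10+2=12, value 29+18=47
- kettle+plant: cost 10+2=12, value 28+18=46
- plant+desk lamp: cost 2+5=7, value 18+15=33
- headphones: cost 10, value 29
Best: 47 util.

47 util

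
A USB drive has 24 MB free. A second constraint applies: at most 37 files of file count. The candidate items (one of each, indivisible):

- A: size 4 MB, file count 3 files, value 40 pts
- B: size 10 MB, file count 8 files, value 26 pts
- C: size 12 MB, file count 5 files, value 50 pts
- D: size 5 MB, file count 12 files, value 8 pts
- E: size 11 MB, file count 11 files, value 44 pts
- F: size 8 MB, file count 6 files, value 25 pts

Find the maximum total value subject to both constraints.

Feasible sets respecting both limits:
- A+C+F: size 24, file count 14, value 115
- A+E+F: size 23, file count 20, value 109
- A+C+D: size 21, file count 20, value 98
Best: 115 pts.

115 pts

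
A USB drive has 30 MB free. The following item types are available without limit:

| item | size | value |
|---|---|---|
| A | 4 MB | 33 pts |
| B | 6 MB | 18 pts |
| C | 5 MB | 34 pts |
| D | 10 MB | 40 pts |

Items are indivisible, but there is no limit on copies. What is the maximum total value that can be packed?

233 pts

Best value-per-unit is A at 33/4; filling with it alone gives 7×33 = 231.
Optimal mix: 5×A + 2×C → size 30, value 233.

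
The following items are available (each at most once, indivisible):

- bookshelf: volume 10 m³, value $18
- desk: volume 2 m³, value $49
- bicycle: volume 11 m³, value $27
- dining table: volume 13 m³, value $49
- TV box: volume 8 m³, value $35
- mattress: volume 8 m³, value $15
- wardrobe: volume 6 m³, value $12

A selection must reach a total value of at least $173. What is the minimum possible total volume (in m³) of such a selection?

42

Subsets with value ≥ 173, sorted by total volume:
- desk+bicycle+dining table+TV box+mattress: volume 42, value 175
- bookshelf+desk+bicycle+dining table+TV box: volume 44, value 178
- bookshelf+desk+dining table+TV box+mattress+wardrobe: volume 47, value 178
- desk+bicycle+dining table+TV box+mattress+wardrobe: volume 48, value 187
Minimum volume: 42 m³.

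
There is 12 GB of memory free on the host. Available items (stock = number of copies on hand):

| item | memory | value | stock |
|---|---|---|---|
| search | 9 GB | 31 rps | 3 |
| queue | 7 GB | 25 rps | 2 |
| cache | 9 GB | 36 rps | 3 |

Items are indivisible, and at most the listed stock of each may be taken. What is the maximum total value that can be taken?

36 rps

Top feasible selections:
- 1×cache: memory 9, value 36
- 1×search: memory 9, value 31
- 1×queue: memory 7, value 25
Best: 36 rps.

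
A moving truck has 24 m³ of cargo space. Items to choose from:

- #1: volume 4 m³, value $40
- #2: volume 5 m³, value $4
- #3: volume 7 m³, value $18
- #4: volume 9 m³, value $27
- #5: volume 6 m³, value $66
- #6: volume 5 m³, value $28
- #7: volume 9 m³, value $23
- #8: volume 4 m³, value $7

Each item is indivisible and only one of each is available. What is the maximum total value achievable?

$161

Check high-value combinations within 24 m³:
- #1+#4+#5+#6: volume 4+9+6+5=24, value 40+27+66+28=161
- #1+#5+#6+#7: volume 4+6+5+9=24, value 40+66+28+23=157
- #1+#3+#5+#6: volume 4+7+6+5=22, value 40+18+66+28=152
Best: $161.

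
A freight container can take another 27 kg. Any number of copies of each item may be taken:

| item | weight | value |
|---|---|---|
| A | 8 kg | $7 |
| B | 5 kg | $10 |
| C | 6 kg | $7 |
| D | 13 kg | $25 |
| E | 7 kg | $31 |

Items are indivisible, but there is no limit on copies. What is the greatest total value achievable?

$103

Best value-per-unit is E at 31/7; filling with it alone gives 3×31 = 93.
Optimal mix: 1×B + 3×E → weight 26, value 103.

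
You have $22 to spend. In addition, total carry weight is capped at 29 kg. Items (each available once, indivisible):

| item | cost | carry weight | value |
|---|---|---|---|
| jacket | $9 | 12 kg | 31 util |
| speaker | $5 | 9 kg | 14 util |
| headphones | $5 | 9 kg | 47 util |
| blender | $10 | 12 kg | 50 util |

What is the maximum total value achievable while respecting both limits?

97 util

Feasible sets respecting both limits:
- headphones+blender: cost 15, carry weight 21, value 97
- jacket+blender: cost 19, carry weight 24, value 81
- jacket+headphones: cost 14, carry weight 21, value 78
Best: 97 util.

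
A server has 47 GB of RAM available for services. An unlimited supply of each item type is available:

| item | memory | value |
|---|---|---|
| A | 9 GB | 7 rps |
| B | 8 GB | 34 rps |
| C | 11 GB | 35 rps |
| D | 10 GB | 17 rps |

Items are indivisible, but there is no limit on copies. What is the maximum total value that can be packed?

172 rps

Best value-per-unit is B at 34/8; filling with it alone gives 5×34 = 170.
Optimal mix: 3×B + 2×C → memory 46, value 172.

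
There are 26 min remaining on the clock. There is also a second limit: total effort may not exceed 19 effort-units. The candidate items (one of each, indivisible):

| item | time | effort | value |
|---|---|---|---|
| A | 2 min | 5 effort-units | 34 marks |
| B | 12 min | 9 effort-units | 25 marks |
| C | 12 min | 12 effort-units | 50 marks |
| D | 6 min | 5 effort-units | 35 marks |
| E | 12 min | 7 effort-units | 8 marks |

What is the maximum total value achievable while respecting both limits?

94 marks

Feasible sets respecting both limits:
- A+B+D: time 20, effort 19, value 94
- C+D: time 18, effort 17, value 85
- A+C: time 14, effort 17, value 84
- A+D+E: time 20, effort 17, value 77
Best: 94 marks.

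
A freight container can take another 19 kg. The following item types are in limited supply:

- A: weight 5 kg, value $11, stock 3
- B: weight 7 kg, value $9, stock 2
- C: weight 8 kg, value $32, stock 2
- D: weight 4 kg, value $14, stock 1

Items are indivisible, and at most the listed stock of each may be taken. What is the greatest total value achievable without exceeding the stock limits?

Best selections within weight 19 and stock limits:
- 2×C: weight 16, value 64
- 1×A + 1×C + 1×D: weight 17, value 57
Best: $64.

$64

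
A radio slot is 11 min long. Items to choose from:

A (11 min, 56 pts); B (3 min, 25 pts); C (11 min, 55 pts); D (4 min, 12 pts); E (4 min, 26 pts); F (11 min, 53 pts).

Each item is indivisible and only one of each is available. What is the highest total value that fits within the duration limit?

Check high-value combinations within 11 min:
- B+D+E: duration 3+4+4=11, value 25+12+26=63
- A: duration 11, value 56
- C: duration 11, value 55
- F: duration 11, value 53
Best: 63 pts.

63 pts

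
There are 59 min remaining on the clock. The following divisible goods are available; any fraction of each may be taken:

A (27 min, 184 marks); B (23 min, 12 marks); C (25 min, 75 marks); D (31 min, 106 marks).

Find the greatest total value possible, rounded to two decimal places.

Take in order of value per unit:
- A (184/27 per unit): all 27 → value 184, running total 184.00
- D (106/31 per unit): all 31 → value 106, running total 290.00
- C (75/25 per unit): 1 of 25 → value 1×75/25 = 3.0000, running total 293.00
Total 293.00.

293.00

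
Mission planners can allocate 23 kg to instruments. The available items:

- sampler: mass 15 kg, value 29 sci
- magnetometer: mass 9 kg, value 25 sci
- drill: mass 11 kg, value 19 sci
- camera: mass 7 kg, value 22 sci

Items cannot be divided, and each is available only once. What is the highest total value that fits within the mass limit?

51 sci

Check high-value combinations within 23 kg:
- sampler+camera: mass 15+7=22, value 29+22=51
- magnetometer+camera: mass 9+7=16, value 25+22=47
- magnetometer+drill: mass 9+11=20, value 25+19=44
- drill+camera: mass 11+7=18, value 19+22=41
- sampler: mass 15, value 29
Best: 51 sci.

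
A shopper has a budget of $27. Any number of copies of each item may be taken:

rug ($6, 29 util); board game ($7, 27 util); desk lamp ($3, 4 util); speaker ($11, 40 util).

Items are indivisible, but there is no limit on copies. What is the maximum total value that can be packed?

Best value-per-unit is rug at 29/6; filling with it alone gives 4×29 = 116.
Optimal mix: 4×rug + 1×desk lamp → cost 27, value 120.

120 util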